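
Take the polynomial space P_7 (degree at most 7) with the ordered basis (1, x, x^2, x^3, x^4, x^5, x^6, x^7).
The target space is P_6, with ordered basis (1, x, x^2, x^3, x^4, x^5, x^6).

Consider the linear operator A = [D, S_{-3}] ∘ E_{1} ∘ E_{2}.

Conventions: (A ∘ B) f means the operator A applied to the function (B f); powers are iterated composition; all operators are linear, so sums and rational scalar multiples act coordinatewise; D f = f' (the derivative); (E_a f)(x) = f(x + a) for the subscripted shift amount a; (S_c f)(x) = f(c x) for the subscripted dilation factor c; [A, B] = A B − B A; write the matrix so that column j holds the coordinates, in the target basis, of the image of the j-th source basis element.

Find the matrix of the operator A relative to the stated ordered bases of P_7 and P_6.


image of 1: 0
image of x: -4
image of x^2: 24x - 24
image of x^3: -108x^2 + 216x - 108
image of x^4: 432x^3 - 1296x^2 + 1296x - 432
image of x^5: -1620x^4 + 6480x^3 - 9720x^2 + 6480x - 1620
image of x^6: 5832x^5 - 29160x^4 + 58320x^3 - 58320x^2 + 29160x - 5832
image of x^7: -20412x^6 + 122472x^5 - 306180x^4 + 408240x^3 - 306180x^2 + 122472x - 20412
each image's coordinates form column j of the matrix

the matrix is [[0, -4, -24, -108, -432, -1620, -5832, -20412]; [0, 0, 24, 216, 1296, 6480, 29160, 122472]; [0, 0, 0, -108, -1296, -9720, -58320, -306180]; [0, 0, 0, 0, 432, 6480, 58320, 408240]; [0, 0, 0, 0, 0, -1620, -29160, -306180]; [0, 0, 0, 0, 0, 0, 5832, 122472]; [0, 0, 0, 0, 0, 0, 0, -20412]] (rows listed top to bottom)


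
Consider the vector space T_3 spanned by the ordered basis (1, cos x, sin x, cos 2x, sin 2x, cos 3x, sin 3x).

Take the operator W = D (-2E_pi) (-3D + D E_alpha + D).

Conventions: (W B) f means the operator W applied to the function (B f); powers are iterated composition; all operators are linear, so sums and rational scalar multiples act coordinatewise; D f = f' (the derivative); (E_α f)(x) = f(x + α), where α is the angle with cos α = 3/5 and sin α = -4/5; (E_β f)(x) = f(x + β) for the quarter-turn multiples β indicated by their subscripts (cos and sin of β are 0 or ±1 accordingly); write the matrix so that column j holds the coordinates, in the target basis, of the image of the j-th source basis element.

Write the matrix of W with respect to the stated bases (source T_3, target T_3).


the matrix is [[0, 0, 0, 0, 0, 0, 0]; [0, 14/5, 8/5, 0, 0, 0, 0]; [0, -8/5, 14/5, 0, 0, 0, 0]; [0, 0, 0, -456/25, -192/25, 0, 0]; [0, 0, 0, 192/25, -456/25, 0, 0]; [0, 0, 0, 0, 0, 6606/125, 792/125]; [0, 0, 0, 0, 0, -792/125, 6606/125]] (rows listed top to bottom)

image of 1: 0
image of cos x: (14/5)cos x - (8/5)sin x
image of sin x: (8/5)cos x + (14/5)sin x
image of cos 2x: -(456/25)cos 2x + (192/25)sin 2x
image of sin 2x: -(192/25)cos 2x - (456/25)sin 2x
image of cos 3x: (6606/125)cos 3x - (792/125)sin 3x
image of sin 3x: (792/125)cos 3x + (6606/125)sin 3x
each image's coordinates form column j of the matrix


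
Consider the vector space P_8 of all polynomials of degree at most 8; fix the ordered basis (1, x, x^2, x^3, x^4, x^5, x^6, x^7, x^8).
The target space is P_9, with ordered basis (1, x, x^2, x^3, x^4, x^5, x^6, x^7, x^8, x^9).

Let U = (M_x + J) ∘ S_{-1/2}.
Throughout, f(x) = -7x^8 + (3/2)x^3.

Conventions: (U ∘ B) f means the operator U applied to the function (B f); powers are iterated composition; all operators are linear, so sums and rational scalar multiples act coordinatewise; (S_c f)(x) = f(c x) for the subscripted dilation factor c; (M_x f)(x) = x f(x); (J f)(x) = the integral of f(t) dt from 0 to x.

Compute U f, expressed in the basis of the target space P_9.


the image equals g(x) = -(35/1152)x^9 - (15/64)x^4

S_{-1/2} f = -(7/256)x^8 - (3/16)x^3
M_x S_{-1/2} f = -(7/256)x^9 - (3/16)x^4
J S_{-1/2} f = -(7/2304)x^9 - (3/64)x^4
(M_x + J) S_{-1/2} f = -(35/1152)x^9 - (15/64)x^4


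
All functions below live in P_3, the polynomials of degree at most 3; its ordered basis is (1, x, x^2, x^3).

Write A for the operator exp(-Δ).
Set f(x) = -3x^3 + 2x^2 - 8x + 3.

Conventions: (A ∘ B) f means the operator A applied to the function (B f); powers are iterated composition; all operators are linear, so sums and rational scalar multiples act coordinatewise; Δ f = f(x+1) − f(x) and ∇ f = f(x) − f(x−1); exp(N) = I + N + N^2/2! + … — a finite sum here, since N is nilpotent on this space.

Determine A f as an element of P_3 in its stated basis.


order-1 term: 9x^2 + 5x + 9
order-2 term: -9x - 7
order-3 term: 3
the series for exp(-Δ) f terminates at order 3
exp(-Δ) f = -3x^3 + 11x^2 - 12x + 8

the result is g(x) = -3x^3 + 11x^2 - 12x + 8


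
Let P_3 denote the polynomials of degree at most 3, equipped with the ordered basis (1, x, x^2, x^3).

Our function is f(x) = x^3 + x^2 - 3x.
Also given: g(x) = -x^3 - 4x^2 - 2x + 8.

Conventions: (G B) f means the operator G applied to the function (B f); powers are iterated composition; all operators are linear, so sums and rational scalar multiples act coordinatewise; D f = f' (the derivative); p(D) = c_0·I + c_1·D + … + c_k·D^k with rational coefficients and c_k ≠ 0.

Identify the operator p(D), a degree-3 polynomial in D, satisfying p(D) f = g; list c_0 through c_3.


D^0 f = x^3 + x^2 - 3x
D^1 f = 3x^2 + 2x - 3
D^2 f = 6x + 2
D^3 f = 6
matching coefficients of g against c_0 f + c_1 Df + … from the top degree down determines the c_i
solution: c_0 = -1, c_1 = -1, c_2 = -1/2, c_3 = 1

p(D) = -I − D − (1/2)·D^2 + D^3, i.e. c_0 = -1, c_1 = -1, c_2 = -1/2, c_3 = 1


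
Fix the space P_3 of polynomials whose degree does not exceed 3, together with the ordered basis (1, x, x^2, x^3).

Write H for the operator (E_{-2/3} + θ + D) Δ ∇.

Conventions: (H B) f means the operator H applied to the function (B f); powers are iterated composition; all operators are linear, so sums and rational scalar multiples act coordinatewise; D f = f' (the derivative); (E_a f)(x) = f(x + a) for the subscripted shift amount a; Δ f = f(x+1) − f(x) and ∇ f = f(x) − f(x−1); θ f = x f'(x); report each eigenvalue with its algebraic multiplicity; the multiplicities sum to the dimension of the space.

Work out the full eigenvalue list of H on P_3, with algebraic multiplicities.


image of 1: 0
image of x: 0
image of x^2: 2
image of x^3: 12x + 2
the matrix is upper triangular; its diagonal is (0, 0, 0, 0)
for a triangular matrix the eigenvalues are the diagonal entries, with algebraic multiplicity their repetition count

λ = 0 (multiplicity 4)


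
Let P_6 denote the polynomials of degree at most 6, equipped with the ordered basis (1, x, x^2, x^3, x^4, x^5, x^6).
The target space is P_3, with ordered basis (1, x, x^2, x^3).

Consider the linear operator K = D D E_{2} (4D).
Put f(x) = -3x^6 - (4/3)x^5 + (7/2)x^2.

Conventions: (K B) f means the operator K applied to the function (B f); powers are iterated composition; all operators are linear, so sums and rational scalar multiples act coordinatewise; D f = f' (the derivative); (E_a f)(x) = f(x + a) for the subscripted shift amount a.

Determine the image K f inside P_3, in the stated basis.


the result is g(x) = -1440x^3 - 8960x^2 - 18560x - 12800

D f = -18x^5 - (20/3)x^4 + 7x
(4D) f = -72x^5 - (80/3)x^4 + 28x
E_{2} (4D) f = -72x^5 - (2240/3)x^4 - (9280/3)x^3 - 6400x^2 - (19756/3)x - 8024/3
D E_{2} (4D) f = -360x^4 - (8960/3)x^3 - 9280x^2 - 12800x - 19756/3
D D E_{2} (4D) f = -1440x^3 - 8960x^2 - 18560x - 12800


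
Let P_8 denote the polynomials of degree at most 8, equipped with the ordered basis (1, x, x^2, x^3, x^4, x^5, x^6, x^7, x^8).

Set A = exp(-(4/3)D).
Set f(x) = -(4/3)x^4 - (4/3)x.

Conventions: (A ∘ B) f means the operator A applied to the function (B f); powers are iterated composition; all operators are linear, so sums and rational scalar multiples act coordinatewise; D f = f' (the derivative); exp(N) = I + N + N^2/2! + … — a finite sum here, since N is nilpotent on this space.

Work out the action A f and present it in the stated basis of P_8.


g(x) = -(4/3)x^4 + (64/9)x^3 - (128/9)x^2 + (916/81)x - 592/243

order-1 term: (64/9)x^3 + 16/9
order-2 term: -(128/9)x^2
order-3 term: (1024/81)x
order-4 term: -1024/243
the series for exp(-(4/3)D) f terminates at order 4
exp(-(4/3)D) f = -(4/3)x^4 + (64/9)x^3 - (128/9)x^2 + (916/81)x - 592/243


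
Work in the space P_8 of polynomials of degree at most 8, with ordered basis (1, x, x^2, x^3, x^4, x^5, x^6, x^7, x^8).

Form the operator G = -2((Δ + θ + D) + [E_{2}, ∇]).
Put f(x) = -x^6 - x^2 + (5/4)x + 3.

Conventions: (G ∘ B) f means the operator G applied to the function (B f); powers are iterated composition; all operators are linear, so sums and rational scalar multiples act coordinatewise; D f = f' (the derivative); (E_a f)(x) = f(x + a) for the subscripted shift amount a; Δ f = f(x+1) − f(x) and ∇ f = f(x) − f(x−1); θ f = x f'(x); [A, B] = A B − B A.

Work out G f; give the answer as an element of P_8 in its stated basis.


Δ f = -6x^5 - 15x^4 - 20x^3 - 15x^2 - 8x - 3/4
θ f = -6x^6 - 2x^2 + (5/4)x
D f = -6x^5 - 2x + 5/4
(Δ + θ + D) f = -6x^6 - 12x^5 - 15x^4 - 20x^3 - 17x^2 - (35/4)x + 1/2
∇ f = -6x^5 + 15x^4 - 20x^3 + 15x^2 - 8x + 13/4
E_{2} ∇ f = -6x^5 - 45x^4 - 140x^3 - 225x^2 - 188x - 259/4
E_{2} f = -x^6 - 12x^5 - 60x^4 - 160x^3 - 241x^2 - (779/4)x - 125/2
∇ E_{2} f = -6x^5 - 45x^4 - 140x^3 - 225x^2 - 188x - 259/4
[E_{2}, ∇] f = 0
((Δ + θ + D) + [E_{2}, ∇]) f = -6x^6 - 12x^5 - 15x^4 - 20x^3 - 17x^2 - (35/4)x + 1/2
(-2((Δ + θ + D) + [E_{2}, ∇])) f = 12x^6 + 24x^5 + 30x^4 + 40x^3 + 34x^2 + (35/2)x - 1

g(x) = 12x^6 + 24x^5 + 30x^4 + 40x^3 + 34x^2 + (35/2)x - 1


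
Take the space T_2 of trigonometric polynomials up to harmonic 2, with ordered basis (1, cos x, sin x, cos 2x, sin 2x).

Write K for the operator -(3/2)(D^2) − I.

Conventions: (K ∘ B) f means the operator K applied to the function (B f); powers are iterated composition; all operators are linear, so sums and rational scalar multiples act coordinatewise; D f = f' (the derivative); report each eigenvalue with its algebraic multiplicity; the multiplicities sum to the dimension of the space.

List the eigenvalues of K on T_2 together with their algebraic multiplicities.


image of 1: -1
image of cos x: (1/2)cos x
image of sin x: (1/2)sin x
image of cos 2x: 5cos 2x
image of sin 2x: 5sin 2x
the matrix is diagonal; its diagonal is (-1, 1/2, 1/2, 5, 5)
for a triangular matrix the eigenvalues are the diagonal entries, with algebraic multiplicity their repetition count

λ = -1 (multiplicity 1), λ = 1/2 (multiplicity 2), λ = 5 (multiplicity 2)


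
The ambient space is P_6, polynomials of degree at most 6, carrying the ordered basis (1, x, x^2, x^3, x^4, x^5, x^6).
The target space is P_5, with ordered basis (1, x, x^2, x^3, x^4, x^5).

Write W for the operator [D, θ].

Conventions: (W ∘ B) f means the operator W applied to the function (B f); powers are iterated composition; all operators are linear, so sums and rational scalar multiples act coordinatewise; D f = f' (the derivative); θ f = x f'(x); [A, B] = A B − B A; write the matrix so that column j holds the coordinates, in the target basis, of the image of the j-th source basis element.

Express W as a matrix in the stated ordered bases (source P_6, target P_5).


image of 1: 0
image of x: 1
image of x^2: 2x
image of x^3: 3x^2
image of x^4: 4x^3
image of x^5: 5x^4
image of x^6: 6x^5
each image's coordinates form column j of the matrix

the matrix is [[0, 1, 0, 0, 0, 0, 0]; [0, 0, 2, 0, 0, 0, 0]; [0, 0, 0, 3, 0, 0, 0]; [0, 0, 0, 0, 4, 0, 0]; [0, 0, 0, 0, 0, 5, 0]; [0, 0, 0, 0, 0, 0, 6]] (rows listed top to bottom)


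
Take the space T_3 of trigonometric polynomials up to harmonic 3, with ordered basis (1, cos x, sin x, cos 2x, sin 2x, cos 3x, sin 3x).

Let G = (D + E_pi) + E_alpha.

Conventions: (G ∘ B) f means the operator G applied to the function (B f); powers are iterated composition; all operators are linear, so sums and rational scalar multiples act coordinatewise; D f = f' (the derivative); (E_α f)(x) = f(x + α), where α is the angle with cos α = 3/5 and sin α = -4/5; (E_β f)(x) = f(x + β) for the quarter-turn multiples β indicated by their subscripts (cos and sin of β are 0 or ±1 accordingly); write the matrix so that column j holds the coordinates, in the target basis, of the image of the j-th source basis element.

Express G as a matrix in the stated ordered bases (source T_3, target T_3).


the matrix is [[2, 0, 0, 0, 0, 0, 0]; [0, -2/5, 1/5, 0, 0, 0, 0]; [0, -1/5, -2/5, 0, 0, 0, 0]; [0, 0, 0, 18/25, 26/25, 0, 0]; [0, 0, 0, -26/25, 18/25, 0, 0]; [0, 0, 0, 0, 0, -242/125, 331/125]; [0, 0, 0, 0, 0, -331/125, -242/125]] (rows listed top to bottom)

image of 1: 2
image of cos x: -(2/5)cos x - (1/5)sin x
image of sin x: (1/5)cos x - (2/5)sin x
image of cos 2x: (18/25)cos 2x - (26/25)sin 2x
image of sin 2x: (26/25)cos 2x + (18/25)sin 2x
image of cos 3x: -(242/125)cos 3x - (331/125)sin 3x
image of sin 3x: (331/125)cos 3x - (242/125)sin 3x
each image's coordinates form column j of the matrix


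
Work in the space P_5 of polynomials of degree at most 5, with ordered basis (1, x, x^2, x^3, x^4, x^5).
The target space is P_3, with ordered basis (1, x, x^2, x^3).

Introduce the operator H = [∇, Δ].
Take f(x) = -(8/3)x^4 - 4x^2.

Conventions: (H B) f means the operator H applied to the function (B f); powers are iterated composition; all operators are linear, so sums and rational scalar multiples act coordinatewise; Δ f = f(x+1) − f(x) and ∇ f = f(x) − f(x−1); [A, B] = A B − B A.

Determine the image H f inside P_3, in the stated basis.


g(x) = 0

Δ f = -(32/3)x^3 - 16x^2 - (56/3)x - 20/3
∇ Δ f = -32x^2 - 40/3
∇ f = -(32/3)x^3 + 16x^2 - (56/3)x + 20/3
Δ ∇ f = -32x^2 - 40/3
[∇, Δ] f = 0


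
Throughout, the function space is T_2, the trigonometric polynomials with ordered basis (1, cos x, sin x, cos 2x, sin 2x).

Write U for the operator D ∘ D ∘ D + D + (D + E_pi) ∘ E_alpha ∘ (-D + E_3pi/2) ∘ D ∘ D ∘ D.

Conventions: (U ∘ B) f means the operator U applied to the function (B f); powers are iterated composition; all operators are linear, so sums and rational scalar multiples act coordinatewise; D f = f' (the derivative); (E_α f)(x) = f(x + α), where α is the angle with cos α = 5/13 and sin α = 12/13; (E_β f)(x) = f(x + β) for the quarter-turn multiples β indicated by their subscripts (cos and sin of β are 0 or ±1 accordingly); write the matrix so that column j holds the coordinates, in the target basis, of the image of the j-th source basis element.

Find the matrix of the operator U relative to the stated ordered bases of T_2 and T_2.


image of 1: 0
image of cos x: (34/13)cos x - (14/13)sin x
image of sin x: (14/13)cos x + (34/13)sin x
image of cos 2x: (6688/169)cos 2x + (1998/169)sin 2x
image of sin 2x: -(1998/169)cos 2x + (6688/169)sin 2x
each image's coordinates form column j of the matrix

the matrix is [[0, 0, 0, 0, 0]; [0, 34/13, 14/13, 0, 0]; [0, -14/13, 34/13, 0, 0]; [0, 0, 0, 6688/169, -1998/169]; [0, 0, 0, 1998/169, 6688/169]] (rows listed top to bottom)


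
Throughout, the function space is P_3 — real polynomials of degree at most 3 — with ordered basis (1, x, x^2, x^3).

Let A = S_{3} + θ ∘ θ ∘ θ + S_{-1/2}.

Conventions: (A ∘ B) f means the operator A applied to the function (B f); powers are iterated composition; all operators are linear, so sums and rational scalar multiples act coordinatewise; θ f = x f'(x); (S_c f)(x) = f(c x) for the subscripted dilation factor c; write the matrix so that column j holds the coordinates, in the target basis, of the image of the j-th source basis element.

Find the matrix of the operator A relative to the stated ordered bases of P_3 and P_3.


image of 1: 2
image of x: (7/2)x
image of x^2: (69/4)x^2
image of x^3: (431/8)x^3
each image's coordinates form column j of the matrix

the matrix is [[2, 0, 0, 0]; [0, 7/2, 0, 0]; [0, 0, 69/4, 0]; [0, 0, 0, 431/8]] (rows listed top to bottom)


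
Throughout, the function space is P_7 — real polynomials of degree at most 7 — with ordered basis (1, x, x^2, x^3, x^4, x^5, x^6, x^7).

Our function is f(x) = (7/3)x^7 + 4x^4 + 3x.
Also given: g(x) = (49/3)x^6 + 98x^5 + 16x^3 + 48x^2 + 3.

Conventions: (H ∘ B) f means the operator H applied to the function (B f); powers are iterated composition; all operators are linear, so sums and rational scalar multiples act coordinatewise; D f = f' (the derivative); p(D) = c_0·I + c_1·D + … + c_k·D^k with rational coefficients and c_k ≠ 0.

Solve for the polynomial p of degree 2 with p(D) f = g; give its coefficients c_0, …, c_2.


p(D) = D + D^2, i.e. c_0 = 0, c_1 = 1, c_2 = 1

D^0 f = (7/3)x^7 + 4x^4 + 3x
D^1 f = (49/3)x^6 + 16x^3 + 3
D^2 f = 98x^5 + 48x^2
matching coefficients of g against c_0 f + c_1 Df + … from the top degree down determines the c_i
solution: c_0 = 0, c_1 = 1, c_2 = 1


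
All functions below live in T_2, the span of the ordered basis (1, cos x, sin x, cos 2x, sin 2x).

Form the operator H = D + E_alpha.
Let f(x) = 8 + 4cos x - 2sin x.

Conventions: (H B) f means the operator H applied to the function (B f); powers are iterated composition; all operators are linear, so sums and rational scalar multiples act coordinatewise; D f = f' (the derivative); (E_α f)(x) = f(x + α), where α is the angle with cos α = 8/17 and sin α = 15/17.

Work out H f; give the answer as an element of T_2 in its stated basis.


D f = -2cos x - 4sin x
E_alpha f = 8 + (2/17)cos x - (76/17)sin x
(D + E_alpha) f = 8 - (32/17)cos x - (144/17)sin x

the result is g(x) = 8 - (32/17)cos x - (144/17)sin x


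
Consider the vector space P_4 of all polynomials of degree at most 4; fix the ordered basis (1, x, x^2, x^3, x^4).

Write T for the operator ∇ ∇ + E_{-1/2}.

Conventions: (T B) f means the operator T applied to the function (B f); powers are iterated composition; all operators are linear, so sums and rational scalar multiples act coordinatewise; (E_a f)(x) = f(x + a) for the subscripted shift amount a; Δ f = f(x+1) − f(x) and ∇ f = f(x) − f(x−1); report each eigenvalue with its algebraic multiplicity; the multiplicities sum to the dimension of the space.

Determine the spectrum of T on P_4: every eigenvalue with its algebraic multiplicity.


image of 1: 1
image of x: x - 1/2
image of x^2: x^2 - x + 9/4
image of x^3: x^3 - (3/2)x^2 + (27/4)x - 49/8
image of x^4: x^4 - 2x^3 + (27/2)x^2 - (49/2)x + 225/16
the matrix is upper triangular; its diagonal is (1, 1, 1, 1, 1)
for a triangular matrix the eigenvalues are the diagonal entries, with algebraic multiplicity their repetition count

λ = 1 (multiplicity 5)


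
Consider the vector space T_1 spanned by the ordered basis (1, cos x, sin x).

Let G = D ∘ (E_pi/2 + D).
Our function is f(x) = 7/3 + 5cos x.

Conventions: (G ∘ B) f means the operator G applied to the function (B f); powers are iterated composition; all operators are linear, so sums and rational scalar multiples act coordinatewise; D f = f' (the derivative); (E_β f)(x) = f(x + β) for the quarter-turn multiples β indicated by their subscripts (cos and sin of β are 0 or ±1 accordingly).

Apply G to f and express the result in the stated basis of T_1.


the result is g(x) = -10cos x

E_pi/2 f = 7/3 - 5sin x
D f = -5sin x
(E_pi/2 + D) f = 7/3 - 10sin x
D (E_pi/2 + D) f = -10cos x


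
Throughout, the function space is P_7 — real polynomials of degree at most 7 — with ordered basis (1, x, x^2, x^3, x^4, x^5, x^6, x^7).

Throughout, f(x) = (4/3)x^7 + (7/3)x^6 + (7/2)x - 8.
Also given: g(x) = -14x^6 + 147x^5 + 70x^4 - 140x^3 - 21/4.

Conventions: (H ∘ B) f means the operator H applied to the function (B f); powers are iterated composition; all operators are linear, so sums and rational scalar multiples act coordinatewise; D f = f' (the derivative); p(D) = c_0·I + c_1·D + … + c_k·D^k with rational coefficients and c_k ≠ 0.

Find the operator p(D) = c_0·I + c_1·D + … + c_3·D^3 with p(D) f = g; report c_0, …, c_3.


D^0 f = (4/3)x^7 + (7/3)x^6 + (7/2)x - 8
D^1 f = (28/3)x^6 + 14x^5 + 7/2
D^2 f = 56x^5 + 70x^4
D^3 f = 280x^4 + 280x^3
matching coefficients of g against c_0 f + c_1 Df + … from the top degree down determines the c_i
solution: c_0 = 0, c_1 = -3/2, c_2 = 3, c_3 = -1/2

c_0 = 0, c_1 = -3/2, c_2 = 3, c_3 = -1/2


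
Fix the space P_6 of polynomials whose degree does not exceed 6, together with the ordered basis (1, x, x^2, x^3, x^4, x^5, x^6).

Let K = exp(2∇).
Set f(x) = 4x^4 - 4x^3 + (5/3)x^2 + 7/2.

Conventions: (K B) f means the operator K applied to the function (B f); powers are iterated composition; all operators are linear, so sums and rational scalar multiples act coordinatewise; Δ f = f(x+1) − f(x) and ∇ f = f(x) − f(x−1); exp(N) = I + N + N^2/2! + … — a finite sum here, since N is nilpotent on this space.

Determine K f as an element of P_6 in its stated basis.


the image equals g(x) = 4x^4 + 28x^3 + (77/3)x^2 - (148/3)x - 55/6

order-1 term: 32x^3 - 72x^2 + (188/3)x - 58/3
order-2 term: 96x^2 - 240x + 500/3
order-3 term: 128x - 224
order-4 term: 64
the series for exp(2∇) f terminates at order 4
exp(2∇) f = 4x^4 + 28x^3 + (77/3)x^2 - (148/3)x - 55/6


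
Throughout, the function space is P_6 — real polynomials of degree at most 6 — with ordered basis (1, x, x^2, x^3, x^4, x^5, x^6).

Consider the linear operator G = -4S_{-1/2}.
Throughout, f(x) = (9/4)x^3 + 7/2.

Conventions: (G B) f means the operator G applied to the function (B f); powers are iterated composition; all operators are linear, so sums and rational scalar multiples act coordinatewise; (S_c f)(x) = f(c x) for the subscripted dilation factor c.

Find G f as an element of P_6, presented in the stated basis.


S_{-1/2} f = -(9/32)x^3 + 7/2
(-4S_{-1/2}) f = (9/8)x^3 - 14

the image equals g(x) = (9/8)x^3 - 14


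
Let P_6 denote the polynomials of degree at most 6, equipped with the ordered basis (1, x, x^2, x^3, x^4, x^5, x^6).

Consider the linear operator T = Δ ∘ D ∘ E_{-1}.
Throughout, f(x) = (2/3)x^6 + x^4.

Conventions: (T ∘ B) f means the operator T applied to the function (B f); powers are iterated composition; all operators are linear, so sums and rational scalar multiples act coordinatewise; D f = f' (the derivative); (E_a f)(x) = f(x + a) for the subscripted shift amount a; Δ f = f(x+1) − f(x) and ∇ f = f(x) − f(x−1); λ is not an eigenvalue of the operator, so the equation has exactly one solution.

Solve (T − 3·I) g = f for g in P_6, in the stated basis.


the image equals g(x) = -(2/9)x^6 - (23/9)x^4 + (40/9)x^3 - (44/3)x^2 + (64/3)x - 488/27

write g with unknown coordinates in the stated basis and equate coefficients in (T − 3·I) g = f
solving from the highest basis element down gives g = -(2/9)x^6 - (23/9)x^4 + (40/9)x^3 - (44/3)x^2 + (64/3)x - 488/27
check: T g = -(20/3)x^4 + (40/3)x^3 - 44x^2 + 64x - 488/9
so T g − 3·g = (2/3)x^6 + x^4 = f ✓


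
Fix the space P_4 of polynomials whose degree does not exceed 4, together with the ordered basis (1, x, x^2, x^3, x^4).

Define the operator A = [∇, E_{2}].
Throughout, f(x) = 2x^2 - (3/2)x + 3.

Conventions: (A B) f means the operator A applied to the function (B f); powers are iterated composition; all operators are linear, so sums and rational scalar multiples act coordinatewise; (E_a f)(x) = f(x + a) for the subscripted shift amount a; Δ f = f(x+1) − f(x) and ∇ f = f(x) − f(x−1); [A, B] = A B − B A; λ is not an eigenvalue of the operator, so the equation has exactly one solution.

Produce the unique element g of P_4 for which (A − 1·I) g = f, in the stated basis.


write g with unknown coordinates in the stated basis and equate coefficients in (A − 1·I) g = f
solving from the highest basis element down gives g = -2x^2 + (3/2)x - 3
check: A g = 0
so A g − 1·g = 2x^2 - (3/2)x + 3 = f ✓

g(x) = -2x^2 + (3/2)x - 3


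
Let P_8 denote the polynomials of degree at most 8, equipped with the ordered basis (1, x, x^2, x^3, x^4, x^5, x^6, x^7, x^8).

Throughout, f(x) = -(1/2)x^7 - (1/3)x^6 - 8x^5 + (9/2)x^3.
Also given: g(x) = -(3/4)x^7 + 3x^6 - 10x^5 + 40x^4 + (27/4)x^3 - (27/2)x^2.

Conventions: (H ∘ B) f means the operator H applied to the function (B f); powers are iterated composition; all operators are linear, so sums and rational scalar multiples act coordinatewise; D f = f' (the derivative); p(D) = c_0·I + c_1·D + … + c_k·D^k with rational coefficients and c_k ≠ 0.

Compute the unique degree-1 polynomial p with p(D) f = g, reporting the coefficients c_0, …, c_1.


p(D) = (3/2)·I − D, i.e. c_0 = 3/2, c_1 = -1

D^0 f = -(1/2)x^7 - (1/3)x^6 - 8x^5 + (9/2)x^3
D^1 f = -(7/2)x^6 - 2x^5 - 40x^4 + (27/2)x^2
matching coefficients of g against c_0 f + c_1 Df + … from the top degree down determines the c_i
solution: c_0 = 3/2, c_1 = -1


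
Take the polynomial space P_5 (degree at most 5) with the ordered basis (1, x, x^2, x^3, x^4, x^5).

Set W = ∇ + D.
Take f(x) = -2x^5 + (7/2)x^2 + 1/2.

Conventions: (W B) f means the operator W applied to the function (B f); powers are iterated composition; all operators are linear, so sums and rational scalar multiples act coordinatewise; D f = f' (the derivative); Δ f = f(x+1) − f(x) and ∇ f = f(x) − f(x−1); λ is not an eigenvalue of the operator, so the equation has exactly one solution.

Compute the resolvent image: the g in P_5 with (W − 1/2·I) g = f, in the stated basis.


the result is g(x) = 4x^5 + 80x^4 + 1200x^3 + 13513x^2 + 101504x + 381237

write g with unknown coordinates in the stated basis and equate coefficients in (W − 1/2·I) g = f
solving from the highest basis element down gives g = 4x^5 + 80x^4 + 1200x^3 + 13513x^2 + 101504x + 381237
check: W g = 40x^4 + 600x^3 + 6760x^2 + 50752x + 190619
so W g − 1/2·g = -2x^5 + (7/2)x^2 + 1/2 = f ✓


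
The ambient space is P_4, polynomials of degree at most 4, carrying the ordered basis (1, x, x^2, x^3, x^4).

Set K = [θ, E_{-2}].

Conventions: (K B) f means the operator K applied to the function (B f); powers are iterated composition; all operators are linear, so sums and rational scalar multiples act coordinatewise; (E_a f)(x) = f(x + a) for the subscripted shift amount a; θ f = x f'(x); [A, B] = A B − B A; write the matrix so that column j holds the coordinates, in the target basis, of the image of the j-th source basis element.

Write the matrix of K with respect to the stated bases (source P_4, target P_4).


the matrix is [[0, 2, -8, 24, -64]; [0, 0, 4, -24, 96]; [0, 0, 0, 6, -48]; [0, 0, 0, 0, 8]; [0, 0, 0, 0, 0]] (rows listed top to bottom)

image of 1: 0
image of x: 2
image of x^2: 4x - 8
image of x^3: 6x^2 - 24x + 24
image of x^4: 8x^3 - 48x^2 + 96x - 64
each image's coordinates form column j of the matrix


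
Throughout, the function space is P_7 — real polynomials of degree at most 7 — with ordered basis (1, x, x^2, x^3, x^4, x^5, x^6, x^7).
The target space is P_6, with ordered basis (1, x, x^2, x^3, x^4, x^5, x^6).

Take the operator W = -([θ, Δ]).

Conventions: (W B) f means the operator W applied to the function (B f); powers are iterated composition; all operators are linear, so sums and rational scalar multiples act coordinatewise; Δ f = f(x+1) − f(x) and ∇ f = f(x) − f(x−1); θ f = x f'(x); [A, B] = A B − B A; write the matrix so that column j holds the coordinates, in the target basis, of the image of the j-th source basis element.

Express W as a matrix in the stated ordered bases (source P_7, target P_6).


the matrix is [[0, 1, 2, 3, 4, 5, 6, 7]; [0, 0, 2, 6, 12, 20, 30, 42]; [0, 0, 0, 3, 12, 30, 60, 105]; [0, 0, 0, 0, 4, 20, 60, 140]; [0, 0, 0, 0, 0, 5, 30, 105]; [0, 0, 0, 0, 0, 0, 6, 42]; [0, 0, 0, 0, 0, 0, 0, 7]] (rows listed top to bottom)

image of 1: 0
image of x: 1
image of x^2: 2x + 2
image of x^3: 3x^2 + 6x + 3
image of x^4: 4x^3 + 12x^2 + 12x + 4
image of x^5: 5x^4 + 20x^3 + 30x^2 + 20x + 5
image of x^6: 6x^5 + 30x^4 + 60x^3 + 60x^2 + 30x + 6
image of x^7: 7x^6 + 42x^5 + 105x^4 + 140x^3 + 105x^2 + 42x + 7
each image's coordinates form column j of the matrix


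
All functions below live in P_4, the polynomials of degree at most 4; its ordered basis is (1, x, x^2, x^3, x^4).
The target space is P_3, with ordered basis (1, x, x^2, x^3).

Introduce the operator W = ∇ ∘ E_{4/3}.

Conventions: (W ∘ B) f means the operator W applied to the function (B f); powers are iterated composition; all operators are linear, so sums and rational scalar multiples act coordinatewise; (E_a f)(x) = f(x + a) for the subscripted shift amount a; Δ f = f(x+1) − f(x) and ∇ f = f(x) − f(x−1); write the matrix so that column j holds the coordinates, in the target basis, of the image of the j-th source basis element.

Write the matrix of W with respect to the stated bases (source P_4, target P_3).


image of 1: 0
image of x: 1
image of x^2: 2x + 5/3
image of x^3: 3x^2 + 5x + 7/3
image of x^4: 4x^3 + 10x^2 + (28/3)x + 85/27
each image's coordinates form column j of the matrix

the matrix is [[0, 1, 5/3, 7/3, 85/27]; [0, 0, 2, 5, 28/3]; [0, 0, 0, 3, 10]; [0, 0, 0, 0, 4]] (rows listed top to bottom)


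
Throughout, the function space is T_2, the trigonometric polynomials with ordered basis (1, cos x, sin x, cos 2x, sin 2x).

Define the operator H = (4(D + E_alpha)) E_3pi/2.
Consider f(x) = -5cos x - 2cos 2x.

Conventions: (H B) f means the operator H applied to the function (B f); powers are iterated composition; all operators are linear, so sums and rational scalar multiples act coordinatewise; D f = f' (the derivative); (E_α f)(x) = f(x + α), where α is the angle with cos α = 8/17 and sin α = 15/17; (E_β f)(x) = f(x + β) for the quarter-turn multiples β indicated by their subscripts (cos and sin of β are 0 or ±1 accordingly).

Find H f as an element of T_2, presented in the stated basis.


g(x) = -(640/17)cos x - (160/17)sin x - (1288/289)cos 2x - (6544/289)sin 2x

E_3pi/2 f = -5sin x + 2cos 2x
D E_3pi/2 f = -5cos x - 4sin 2x
E_alpha E_3pi/2 f = -(75/17)cos x - (40/17)sin x - (322/289)cos 2x - (480/289)sin 2x
(D + E_alpha) E_3pi/2 f = -(160/17)cos x - (40/17)sin x - (322/289)cos 2x - (1636/289)sin 2x
(4(D + E_alpha)) E_3pi/2 f = -(640/17)cos x - (160/17)sin x - (1288/289)cos 2x - (6544/289)sin 2x


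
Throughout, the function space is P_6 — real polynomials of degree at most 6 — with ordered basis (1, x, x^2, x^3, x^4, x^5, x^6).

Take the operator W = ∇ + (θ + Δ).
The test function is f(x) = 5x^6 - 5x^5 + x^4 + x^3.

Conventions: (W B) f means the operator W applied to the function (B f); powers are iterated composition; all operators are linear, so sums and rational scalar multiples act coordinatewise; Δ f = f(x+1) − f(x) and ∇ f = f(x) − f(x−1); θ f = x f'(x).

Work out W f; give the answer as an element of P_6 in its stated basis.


g(x) = 30x^6 + 35x^5 - 46x^4 + 211x^3 - 94x^2 + 68x - 8

∇ f = 30x^5 - 100x^4 + 154x^3 - 128x^2 + 56x - 10
θ f = 30x^6 - 25x^5 + 4x^4 + 3x^3
Δ f = 30x^5 + 50x^4 + 54x^3 + 34x^2 + 12x + 2
(θ + Δ) f = 30x^6 + 5x^5 + 54x^4 + 57x^3 + 34x^2 + 12x + 2
(∇ + (θ + Δ)) f = 30x^6 + 35x^5 - 46x^4 + 211x^3 - 94x^2 + 68x - 8


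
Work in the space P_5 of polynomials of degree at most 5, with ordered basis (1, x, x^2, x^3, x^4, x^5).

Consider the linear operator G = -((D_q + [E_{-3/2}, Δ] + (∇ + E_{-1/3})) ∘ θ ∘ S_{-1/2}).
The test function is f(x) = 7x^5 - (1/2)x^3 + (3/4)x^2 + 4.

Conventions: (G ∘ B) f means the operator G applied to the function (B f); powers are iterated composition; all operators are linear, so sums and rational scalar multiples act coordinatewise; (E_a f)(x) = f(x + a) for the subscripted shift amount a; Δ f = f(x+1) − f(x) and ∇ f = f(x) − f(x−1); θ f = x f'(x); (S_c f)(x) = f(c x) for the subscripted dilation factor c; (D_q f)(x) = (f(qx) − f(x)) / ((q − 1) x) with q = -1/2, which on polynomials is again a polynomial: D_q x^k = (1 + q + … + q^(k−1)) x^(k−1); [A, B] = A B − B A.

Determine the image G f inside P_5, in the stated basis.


S_{-1/2} f = -(7/32)x^5 + (1/16)x^3 + (3/16)x^2 + 4
θ S_{-1/2} f = -(35/32)x^5 + (3/16)x^3 + (3/8)x^2
D_q (θ ∘ S_{-1/2}) f = -(385/512)x^4 + (9/64)x^2 + (3/16)x
Δ (θ ∘ S_{-1/2}) f = -(175/32)x^4 - (175/16)x^3 - (83/8)x^2 - (133/32)x - 17/32
E_{-3/2} Δ (θ ∘ S_{-1/2}) f = -(175/32)x^4 + (175/8)x^3 - (2239/64)x^2 + (863/32)x - 4307/512
E_{-3/2} (θ ∘ S_{-1/2}) f = -(35/32)x^5 + (525/64)x^4 - (1563/64)x^3 + (4665/128)x^2 - (14103/512)x + 8721/1024
Δ E_{-3/2} (θ ∘ S_{-1/2}) f = -(175/32)x^4 + (175/8)x^3 - (2239/64)x^2 + (863/32)x - 4307/512
[E_{-3/2}, Δ] (θ ∘ S_{-1/2}) f = 0
∇ (θ ∘ S_{-1/2}) f = -(175/32)x^4 + (175/16)x^3 - (83/8)x^2 + (181/32)x - 41/32
E_{-1/3} (θ ∘ S_{-1/2}) f = -(35/32)x^5 + (175/96)x^4 - (37/36)x^3 + (16/27)x^2 - (661/2592)x + 305/7776
(∇ + E_{-1/3}) (θ ∘ S_{-1/2}) f = -(35/32)x^5 - (175/48)x^4 + (1427/144)x^3 - (2113/216)x^2 + (875/162)x - 4829/3888
(D_q + [E_{-3/2}, Δ] + (∇ + E_{-1/3})) (θ ∘ S_{-1/2}) f = -(35/32)x^5 - (6755/1536)x^4 + (1427/144)x^3 - (16661/1728)x^2 + (7243/1296)x - 4829/3888
(-((D_q + [E_{-3/2}, Δ] + (∇ + E_{-1/3})) ∘ θ ∘ S_{-1/2})) f = (35/32)x^5 + (6755/1536)x^4 - (1427/144)x^3 + (16661/1728)x^2 - (7243/1296)x + 4829/3888

the result is g(x) = (35/32)x^5 + (6755/1536)x^4 - (1427/144)x^3 + (16661/1728)x^2 - (7243/1296)x + 4829/3888


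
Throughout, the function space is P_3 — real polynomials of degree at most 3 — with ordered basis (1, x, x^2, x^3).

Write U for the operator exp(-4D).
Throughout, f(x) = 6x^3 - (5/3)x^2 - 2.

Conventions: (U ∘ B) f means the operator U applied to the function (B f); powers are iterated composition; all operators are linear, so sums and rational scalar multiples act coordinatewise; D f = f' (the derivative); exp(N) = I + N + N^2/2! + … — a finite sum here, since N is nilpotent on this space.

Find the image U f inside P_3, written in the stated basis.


g(x) = 6x^3 - (221/3)x^2 + (904/3)x - 1238/3

order-1 term: -72x^2 + (40/3)x
order-2 term: 288x - 80/3
order-3 term: -384
the series for exp(-4D) f terminates at order 3
exp(-4D) f = 6x^3 - (221/3)x^2 + (904/3)x - 1238/3


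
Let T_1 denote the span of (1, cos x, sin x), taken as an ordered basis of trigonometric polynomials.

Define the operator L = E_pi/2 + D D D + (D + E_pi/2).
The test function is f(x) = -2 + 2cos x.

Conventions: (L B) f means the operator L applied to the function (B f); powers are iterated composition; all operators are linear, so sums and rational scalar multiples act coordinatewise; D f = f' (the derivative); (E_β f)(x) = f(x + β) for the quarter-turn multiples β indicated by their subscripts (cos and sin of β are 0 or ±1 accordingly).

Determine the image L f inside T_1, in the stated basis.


the image equals g(x) = -4 - 4sin x

E_pi/2 f = -2 - 2sin x
D f = -2sin x
D D f = -2cos x
D D D f = 2sin x
D f = -2sin x
E_pi/2 f = -2 - 2sin x
(D + E_pi/2) f = -2 - 4sin x
(E_pi/2 + D D D + (D + E_pi/2)) f = -4 - 4sin x


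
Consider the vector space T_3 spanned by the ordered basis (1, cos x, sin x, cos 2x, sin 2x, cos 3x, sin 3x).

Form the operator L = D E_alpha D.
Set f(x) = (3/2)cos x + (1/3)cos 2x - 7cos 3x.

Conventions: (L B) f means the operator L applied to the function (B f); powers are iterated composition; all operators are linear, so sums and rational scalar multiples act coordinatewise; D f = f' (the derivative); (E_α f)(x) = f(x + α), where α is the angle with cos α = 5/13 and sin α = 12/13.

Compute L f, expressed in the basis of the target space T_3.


the image equals g(x) = -(15/26)cos x + (18/13)sin x + (476/507)cos 2x + (160/169)sin 2x - (128205/2197)cos 3x + (52164/2197)sin 3x

D f = -(3/2)sin x - (2/3)sin 2x + 21sin 3x
E_alpha D f = -(18/13)cos x - (15/26)sin x - (80/169)cos 2x + (238/507)sin 2x - (17388/2197)cos 3x - (42735/2197)sin 3x
D E_alpha D f = -(15/26)cos x + (18/13)sin x + (476/507)cos 2x + (160/169)sin 2x - (128205/2197)cos 3x + (52164/2197)sin 3x


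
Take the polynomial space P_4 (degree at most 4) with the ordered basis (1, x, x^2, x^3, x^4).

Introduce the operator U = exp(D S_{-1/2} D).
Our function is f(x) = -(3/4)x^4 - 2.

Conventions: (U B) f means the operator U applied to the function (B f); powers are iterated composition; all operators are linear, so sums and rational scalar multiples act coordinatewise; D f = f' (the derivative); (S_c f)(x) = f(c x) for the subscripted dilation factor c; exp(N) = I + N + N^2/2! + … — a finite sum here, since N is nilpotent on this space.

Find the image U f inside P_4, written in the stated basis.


g(x) = -(3/4)x^4 + (9/8)x^2 - 41/16

order-1 term: (9/8)x^2
order-2 term: -9/16
the series for exp(D S_{-1/2} D) f terminates at order 2
exp(D S_{-1/2} D) f = -(3/4)x^4 + (9/8)x^2 - 41/16


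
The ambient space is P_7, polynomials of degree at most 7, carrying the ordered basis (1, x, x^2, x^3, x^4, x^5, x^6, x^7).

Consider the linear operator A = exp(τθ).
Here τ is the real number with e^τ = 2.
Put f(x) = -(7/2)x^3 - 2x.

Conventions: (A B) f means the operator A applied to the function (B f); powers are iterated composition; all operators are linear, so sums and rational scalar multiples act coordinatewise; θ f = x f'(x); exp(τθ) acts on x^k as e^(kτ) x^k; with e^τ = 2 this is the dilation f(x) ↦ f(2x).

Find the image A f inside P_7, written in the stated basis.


exp(τθ) x^k = e^(kτ) x^k; with e^τ = 2 this sends x^k to 2^k x^k
x ↦ 2 x
x^3 ↦ 8 x^3
applying this coordinatewise to f: exp(τθ) f = -28x^3 - 4x

the result is g(x) = -28x^3 - 4x


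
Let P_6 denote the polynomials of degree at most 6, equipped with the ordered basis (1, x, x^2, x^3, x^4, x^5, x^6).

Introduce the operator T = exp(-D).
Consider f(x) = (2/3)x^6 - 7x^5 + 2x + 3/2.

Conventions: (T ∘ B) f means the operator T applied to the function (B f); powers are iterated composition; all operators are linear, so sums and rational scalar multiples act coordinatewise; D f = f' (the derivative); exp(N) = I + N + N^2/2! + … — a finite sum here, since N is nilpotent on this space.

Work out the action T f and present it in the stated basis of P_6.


order-1 term: -4x^5 + 35x^4 - 2
order-2 term: 10x^4 - 70x^3
order-3 term: -(40/3)x^3 + 70x^2
order-4 term: 10x^2 - 35x
order-5 term: -4x + 7
order-6 term: 2/3
the series for exp(-D) f terminates at order 6
exp(-D) f = (2/3)x^6 - 11x^5 + 45x^4 - (250/3)x^3 + 80x^2 - 37x + 43/6

g(x) = (2/3)x^6 - 11x^5 + 45x^4 - (250/3)x^3 + 80x^2 - 37x + 43/6


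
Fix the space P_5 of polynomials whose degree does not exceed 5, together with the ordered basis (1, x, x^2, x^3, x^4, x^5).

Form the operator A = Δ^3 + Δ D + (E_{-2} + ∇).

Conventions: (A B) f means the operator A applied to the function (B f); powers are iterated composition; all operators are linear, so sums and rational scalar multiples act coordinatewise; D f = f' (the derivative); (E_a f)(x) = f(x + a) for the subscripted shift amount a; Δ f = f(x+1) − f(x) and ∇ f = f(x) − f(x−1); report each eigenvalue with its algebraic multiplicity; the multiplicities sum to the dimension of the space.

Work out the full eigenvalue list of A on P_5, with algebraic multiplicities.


image of 1: 1
image of x: x - 1
image of x^2: x^2 - 2x + 5
image of x^3: x^3 - 3x^2 + 15x + 2
image of x^4: x^4 - 4x^3 + 30x^2 + 8x + 55
image of x^5: x^5 - 5x^4 + 50x^3 + 20x^2 + 275x + 124
the matrix is upper triangular; its diagonal is (1, 1, 1, 1, 1, 1)
for a triangular matrix the eigenvalues are the diagonal entries, with algebraic multiplicity their repetition count

λ = 1 (multiplicity 6)


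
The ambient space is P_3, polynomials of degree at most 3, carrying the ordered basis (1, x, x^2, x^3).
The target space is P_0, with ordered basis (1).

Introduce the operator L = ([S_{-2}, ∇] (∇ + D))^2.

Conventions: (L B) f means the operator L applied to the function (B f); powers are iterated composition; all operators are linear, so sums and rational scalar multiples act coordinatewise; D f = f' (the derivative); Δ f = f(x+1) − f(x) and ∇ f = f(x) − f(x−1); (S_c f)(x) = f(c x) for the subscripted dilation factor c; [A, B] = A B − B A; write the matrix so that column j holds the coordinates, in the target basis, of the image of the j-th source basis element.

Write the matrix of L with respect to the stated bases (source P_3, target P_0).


the matrix is [[0, 0, 0, 0]] (rows listed top to bottom)

image of 1: 0
image of x: 0
image of x^2: 0
image of x^3: 0
each image's coordinates form column j of the matrix
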